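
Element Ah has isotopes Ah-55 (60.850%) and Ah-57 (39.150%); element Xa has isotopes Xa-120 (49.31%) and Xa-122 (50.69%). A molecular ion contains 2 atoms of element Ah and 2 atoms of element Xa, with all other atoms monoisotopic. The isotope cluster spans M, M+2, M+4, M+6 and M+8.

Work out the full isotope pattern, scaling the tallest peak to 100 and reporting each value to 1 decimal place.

Element Ah pattern (n=2): 0.37027225 : 0.4764555 : 0.15327225
Element Xa pattern (n=2): 0.24314761 : 0.49990478 : 0.25694761
Convolve the two distributions (both contribute in 2-u steps):
  M: 0.37027225×0.24314761 = 0.090031
  M+2: 0.37027225×0.49990478 + 0.4764555×0.24314761 = 0.300950
  M+4: 0.37027225×0.25694761 + 0.4764555×0.49990478 + 0.15327225×0.24314761 = 0.370591
  M+6: 0.4764555×0.25694761 + 0.15327225×0.49990478 = 0.199046
  M+8: 0.15327225×0.25694761 = 0.039383
Scale to base peak (0.370591) = 100: 24.3 : 81.2 : 100.0 : 53.7 : 10.6

24.3 : 81.2 : 100.0 : 53.7 : 10.6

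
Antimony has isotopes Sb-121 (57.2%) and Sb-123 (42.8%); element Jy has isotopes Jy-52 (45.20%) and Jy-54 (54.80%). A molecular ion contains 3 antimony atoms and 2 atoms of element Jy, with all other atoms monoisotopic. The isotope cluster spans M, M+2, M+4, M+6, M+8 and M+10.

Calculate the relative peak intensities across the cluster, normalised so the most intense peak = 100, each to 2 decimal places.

11.64 : 54.34 : 100.00 : 90.67 : 40.55 : 7.17

Antimony pattern (n=3): 0.18714925 : 0.42010426 : 0.31434374 : 0.07840275
Element Jy pattern (n=2): 0.204304 : 0.495392 : 0.300304
Convolve the two distributions (both contribute in 2-u steps):
  M: 0.18714925×0.204304 = 0.038235
  M+2: 0.18714925×0.495392 + 0.42010426×0.204304 = 0.178541
  M+4: 0.18714925×0.300304 + 0.42010426×0.495392 + 0.31434374×0.204304 = 0.328540
  M+6: 0.42010426×0.300304 + 0.31434374×0.495392 + 0.07840275×0.204304 = 0.297900
  M+8: 0.31434374×0.300304 + 0.07840275×0.495392 = 0.133239
  M+10: 0.07840275×0.300304 = 0.023545
Scale to base peak (0.328540) = 100: 11.64 : 54.34 : 100.00 : 90.67 : 40.55 : 7.17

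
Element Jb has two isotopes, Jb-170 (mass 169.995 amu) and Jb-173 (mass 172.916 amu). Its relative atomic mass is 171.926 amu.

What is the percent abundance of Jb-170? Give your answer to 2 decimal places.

33.89%

Writing the weighted mean with unknown fraction x of Jb-170:
169.995·x + 172.916·(1 − x) = 171.926
(169.995 − 172.916)·x = 171.926 − 172.916
x = -0.990 / -2.921 = 0.33893 → 33.89% Jb-170, 66.11% Jb-173.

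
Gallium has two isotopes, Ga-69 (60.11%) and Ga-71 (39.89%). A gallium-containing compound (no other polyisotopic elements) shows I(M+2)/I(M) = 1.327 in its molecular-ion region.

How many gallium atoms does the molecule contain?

For n independent Ga atoms, I(M+2)/I(M) = n · (abundance Ga-71) / (abundance Ga-69) = n · 0.3989/0.6011.
n = 1.327 × 0.6011/0.3989 = 2.00 ≈ 2

2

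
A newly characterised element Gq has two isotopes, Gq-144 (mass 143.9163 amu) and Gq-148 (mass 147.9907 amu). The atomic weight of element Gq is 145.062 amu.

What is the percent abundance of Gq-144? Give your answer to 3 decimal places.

Let x be the fractional abundance of Gq-144; then Gq-148 has abundance 1 − x.
143.9163·x + 147.9907·(1 − x) = 145.062
(143.9163 − 147.9907)·x = 145.062 − 147.9907
x = -2.9287 / -4.0744 = 0.71881 → 71.881% Gq-144, 28.119% Gq-148.

71.881%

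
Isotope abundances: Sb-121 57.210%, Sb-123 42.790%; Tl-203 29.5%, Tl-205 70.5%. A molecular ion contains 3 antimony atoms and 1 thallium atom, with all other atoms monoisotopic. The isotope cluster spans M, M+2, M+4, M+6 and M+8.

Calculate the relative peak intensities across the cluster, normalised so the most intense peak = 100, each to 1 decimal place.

Antimony pattern (n=3): 0.18724742 : 0.42015297 : 0.3142518 : 0.07834781
Thallium pattern (n=1): 0.2950 : 0.7050
Convolve the two distributions (both contribute in 2-u steps):
  M: 0.18724742×0.2950 = 0.055238
  M+2: 0.18724742×0.7050 + 0.42015297×0.2950 = 0.255955
  M+4: 0.42015297×0.7050 + 0.3142518×0.2950 = 0.388912
  M+6: 0.3142518×0.7050 + 0.07834781×0.2950 = 0.244660
  M+8: 0.07834781×0.7050 = 0.055235
Scale to base peak (0.388912) = 100: 14.2 : 65.8 : 100.0 : 62.9 : 14.2

14.2 : 65.8 : 100.0 : 62.9 : 14.2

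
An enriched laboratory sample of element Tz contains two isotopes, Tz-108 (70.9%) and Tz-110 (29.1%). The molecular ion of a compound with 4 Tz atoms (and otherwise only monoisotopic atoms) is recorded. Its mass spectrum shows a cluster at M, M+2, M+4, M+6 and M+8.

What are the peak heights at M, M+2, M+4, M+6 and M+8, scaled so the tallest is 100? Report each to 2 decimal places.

60.91 : 100.00 : 61.57 : 16.85 : 1.73

Each Tz atom is independently Tz-108 (p = 0.709) or Tz-110 (q = 0.291); the cluster is the binomial expansion (p + q)^4.
P(M) = 0.709^4 = 0.252688
P(M+2) = 4 × 0.709^3 × 0.291^1 = 0.414851
P(M+4) = 6 × 0.709^2 × 0.291^2 = 0.255405
P(M+6) = 4 × 0.709^1 × 0.291^3 = 0.069885
P(M+8) = 0.291^4 = 0.007171
The M+2 peak is largest (0.414851); scaling to 100 gives 60.91 : 100.00 : 61.57 : 16.85 : 1.73.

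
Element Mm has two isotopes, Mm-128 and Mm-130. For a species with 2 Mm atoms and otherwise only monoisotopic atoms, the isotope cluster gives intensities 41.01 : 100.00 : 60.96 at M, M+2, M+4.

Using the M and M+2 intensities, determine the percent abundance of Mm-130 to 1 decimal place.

Write p for the Mm-128 fraction. I(M+2)/I(M) = [C(2,1)·p^1·(1−p)] / p^2 = 2·(1−p)/p = 100.00/41.01 = 2.4384
(1−p)/p = 2.4384/2 = 1.2192  ⇒  p = 1/(1 + 1.2192) = 0.4506
Mm-128: 45.1%, Mm-130: 54.9%.

54.9%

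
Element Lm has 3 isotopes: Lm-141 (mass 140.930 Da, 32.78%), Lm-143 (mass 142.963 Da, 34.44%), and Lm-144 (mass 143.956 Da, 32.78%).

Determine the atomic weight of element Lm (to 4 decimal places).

142.6221 Da

Ar = Σ fᵢ·mᵢ = 0.3278 × 140.930 + 0.3444 × 142.963 + 0.3278 × 143.956
= 46.19685 + 49.23646 + 47.18878 = 142.62209 Da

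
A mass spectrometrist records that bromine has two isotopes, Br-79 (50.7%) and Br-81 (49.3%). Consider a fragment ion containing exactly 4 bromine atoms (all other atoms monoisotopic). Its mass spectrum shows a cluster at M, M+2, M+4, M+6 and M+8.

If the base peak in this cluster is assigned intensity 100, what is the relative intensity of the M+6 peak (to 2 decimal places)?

Binomial terms of (0.507 + 0.493)^4: M 0.0661, M+2 0.2570, M+4 0.3749, M+6 0.2430, M+8 0.0591 → M+4 is the base peak.
P(M+4) = C(4,2) × 0.507^2 × 0.493^2 = 6 × 0.257049 × 0.243049 = 0.374853 (base)
P(M+6) = C(4,3) × 0.507^1 × 0.493^3 = 4 × 0.5070 × 0.11982316 = 0.243001
Relative intensity = 0.243001 / 0.374853 × 100 = 64.83

64.83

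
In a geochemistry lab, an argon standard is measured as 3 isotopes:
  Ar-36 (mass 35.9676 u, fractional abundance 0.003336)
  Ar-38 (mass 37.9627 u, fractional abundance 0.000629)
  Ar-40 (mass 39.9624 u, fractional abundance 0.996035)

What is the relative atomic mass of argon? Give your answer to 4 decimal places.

39.9478 u

Ar = Σ fᵢ·mᵢ = 0.003336 × 35.9676 + 0.000629 × 37.9627 + 0.996035 × 39.9624
= 0.11999 + 0.02388 + 39.80395 = 39.94782 u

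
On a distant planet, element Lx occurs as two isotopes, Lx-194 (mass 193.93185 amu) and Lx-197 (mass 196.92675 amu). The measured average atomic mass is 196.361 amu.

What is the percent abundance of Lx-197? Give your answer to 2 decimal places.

With x = fraction of Lx-194 (so Lx-197 is 1 − x):
193.93185·x + 196.92675·(1 − x) = 196.361
(193.93185 − 196.92675)·x = 196.361 − 196.92675
x = -0.56575 / -2.99490 = 0.18890 → 18.89% Lx-194, 81.11% Lx-197.

81.11%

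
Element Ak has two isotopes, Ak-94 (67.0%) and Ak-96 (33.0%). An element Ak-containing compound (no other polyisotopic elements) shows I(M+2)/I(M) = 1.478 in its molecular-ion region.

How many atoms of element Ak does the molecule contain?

3

With n Ak atoms, P(M+2)/P(M) = C(n,1)·p^(n−1)q / p^n = n·q/p = n · 0.330/0.670.
n = 1.478 × 0.670/0.330 = 3.00 ≈ 3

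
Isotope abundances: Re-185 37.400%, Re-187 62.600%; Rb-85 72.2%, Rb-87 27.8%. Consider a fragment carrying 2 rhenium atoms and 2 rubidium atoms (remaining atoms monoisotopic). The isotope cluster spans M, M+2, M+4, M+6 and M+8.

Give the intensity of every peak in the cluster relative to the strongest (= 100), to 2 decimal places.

Rhenium pattern (n=2): 0.139876 : 0.468248 : 0.391876
Rubidium pattern (n=2): 0.521284 : 0.401432 : 0.077284
Convolve the two distributions (both contribute in 2-u steps):
  M: 0.139876×0.521284 = 0.072915
  M+2: 0.139876×0.401432 + 0.468248×0.521284 = 0.300241
  M+4: 0.139876×0.077284 + 0.468248×0.401432 + 0.391876×0.521284 = 0.403059
  M+6: 0.468248×0.077284 + 0.391876×0.401432 = 0.193500
  M+8: 0.391876×0.077284 = 0.030286
Scale to base peak (0.403059) = 100: 18.09 : 74.49 : 100.00 : 48.01 : 7.51

18.09 : 74.49 : 100.00 : 48.01 : 7.51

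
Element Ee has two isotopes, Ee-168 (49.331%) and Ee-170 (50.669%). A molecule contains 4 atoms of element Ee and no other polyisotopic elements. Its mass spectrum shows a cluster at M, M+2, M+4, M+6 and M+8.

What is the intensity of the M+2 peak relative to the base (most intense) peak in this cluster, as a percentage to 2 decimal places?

64.91%

Binomial terms of (0.49331 + 0.50669)^4: M 0.0592, M+2 0.2433, M+4 0.3749, M+6 0.2567, M+8 0.0659 → M+4 is the base peak.
P(M+4) = C(4,2) × 0.49331^2 × 0.50669^2 = 6 × 0.24335476 × 0.25673476 = 0.374866 (base)
P(M+2) = C(4,1) × 0.49331^3 × 0.50669^1 = 4 × 0.12004933 × 0.50669 = 0.243311
Relative intensity = 0.243311 / 0.374866 × 100 = 64.91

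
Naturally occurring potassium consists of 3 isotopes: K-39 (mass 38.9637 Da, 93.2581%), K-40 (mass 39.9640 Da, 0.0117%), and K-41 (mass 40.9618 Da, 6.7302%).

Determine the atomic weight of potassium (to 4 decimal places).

The abundance-weighted mean is 0.932581 × 38.9637 + 0.000117 × 39.9640 + 0.067302 × 40.9618
= 36.33681 + 0.00468 + 2.75681 = 39.09830 Da

39.0983 Da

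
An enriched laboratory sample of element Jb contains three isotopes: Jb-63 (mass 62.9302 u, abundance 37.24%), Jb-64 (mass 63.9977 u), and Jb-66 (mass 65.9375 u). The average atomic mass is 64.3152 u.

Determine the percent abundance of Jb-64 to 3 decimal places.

The remaining 62.76% is split between Jb-64 (fraction x) and Jb-66 (fraction 0.6276 − x).
Substituting: 63.9977x + 65.9375(0.6276 − x) = 40.87999352
(63.9977 − 65.9375)x = -0.50238148  ⇒  x = 0.25899, y = 0.36861
Jb-64: 25.899%, Jb-66: 36.861%.

25.899%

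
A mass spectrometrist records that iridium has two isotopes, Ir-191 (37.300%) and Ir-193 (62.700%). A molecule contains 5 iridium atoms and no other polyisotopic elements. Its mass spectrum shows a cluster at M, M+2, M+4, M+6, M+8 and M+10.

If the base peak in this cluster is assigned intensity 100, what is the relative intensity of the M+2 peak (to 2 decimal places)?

17.70

Term probabilities: M 0.0072, M+2 0.0607, M+4 0.2040, M+6 0.3429, M+8 0.2882, M+10 0.0969. Base peak = M+6.
P(M+6) = C(5,3) × 0.37300^2 × 0.62700^3 = 10 × 0.139129 × 0.24649188 = 0.342942 (base)
P(M+2) = C(5,1) × 0.37300^4 × 0.62700^1 = 5 × 0.01935688 × 0.6270 = 0.060684
Relative intensity = 0.060684 / 0.342942 × 100 = 17.70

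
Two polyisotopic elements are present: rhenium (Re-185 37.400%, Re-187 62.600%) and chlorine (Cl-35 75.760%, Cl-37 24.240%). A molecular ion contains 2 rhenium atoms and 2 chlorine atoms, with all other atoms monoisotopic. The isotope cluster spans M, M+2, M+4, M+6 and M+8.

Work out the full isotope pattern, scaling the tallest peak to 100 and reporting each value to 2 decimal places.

19.82 : 79.02 : 100.00 : 42.32 : 5.68

Rhenium pattern (n=2): 0.139876 : 0.468248 : 0.391876
Chlorine pattern (n=2): 0.57395776 : 0.36728448 : 0.05875776
Convolve the two distributions (both contribute in 2-u steps):
  M: 0.139876×0.57395776 = 0.080283
  M+2: 0.139876×0.36728448 + 0.468248×0.57395776 = 0.320129
  M+4: 0.139876×0.05875776 + 0.468248×0.36728448 + 0.391876×0.57395776 = 0.405119
  M+6: 0.468248×0.05875776 + 0.391876×0.36728448 = 0.171443
  M+8: 0.391876×0.05875776 = 0.023026
Scale to base peak (0.405119) = 100: 19.82 : 79.02 : 100.00 : 42.32 : 5.68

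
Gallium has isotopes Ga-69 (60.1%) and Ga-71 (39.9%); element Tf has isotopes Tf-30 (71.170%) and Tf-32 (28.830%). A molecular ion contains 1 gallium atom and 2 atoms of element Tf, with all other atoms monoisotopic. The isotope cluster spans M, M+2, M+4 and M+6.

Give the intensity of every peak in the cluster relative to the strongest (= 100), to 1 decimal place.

Gallium pattern (n=1): 0.6010 : 0.3990
Element Tf pattern (n=2): 0.50651689 : 0.41036622 : 0.08311689
Convolve the two distributions (both contribute in 2-u steps):
  M: 0.6010×0.50651689 = 0.304417
  M+2: 0.6010×0.41036622 + 0.3990×0.50651689 = 0.448730
  M+4: 0.6010×0.08311689 + 0.3990×0.41036622 = 0.213689
  M+6: 0.3990×0.08311689 = 0.033164
Scale to base peak (0.448730) = 100: 67.8 : 100.0 : 47.6 : 7.4

67.8 : 100.0 : 47.6 : 7.4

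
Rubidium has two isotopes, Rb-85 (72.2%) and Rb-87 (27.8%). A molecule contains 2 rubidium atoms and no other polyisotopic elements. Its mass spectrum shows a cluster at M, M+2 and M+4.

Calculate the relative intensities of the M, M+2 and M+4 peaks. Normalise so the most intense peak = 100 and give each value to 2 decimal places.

Expanding (0.722 + 0.278)^2:
P(M) = 0.722^2 = 0.521284
P(M+2) = 2 × 0.722^1 × 0.278^1 = 0.401432
P(M+4) = 0.278^2 = 0.077284
The M peak is largest (0.521284); scaling to 100 gives 100.00 : 77.01 : 14.83.

100.00 : 77.01 : 14.83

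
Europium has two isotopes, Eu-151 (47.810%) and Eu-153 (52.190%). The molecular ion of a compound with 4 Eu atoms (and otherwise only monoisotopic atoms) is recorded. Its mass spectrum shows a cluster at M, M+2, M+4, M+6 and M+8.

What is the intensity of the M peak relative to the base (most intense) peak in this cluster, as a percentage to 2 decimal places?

13.99%

Term probabilities: M 0.0522, M+2 0.2281, M+4 0.3736, M+6 0.2719, M+8 0.0742. Base peak = M+4.
P(M+4) = C(4,2) × 0.47810^2 × 0.52190^2 = 6 × 0.22857961 × 0.27237961 = 0.373563 (base)
P(M) = C(4,0) × 0.47810^4 × 0.52190^0 = 1 × 0.05224864 × 1.0000 = 0.052249
Relative intensity = 0.052249 / 0.373563 × 100 = 13.99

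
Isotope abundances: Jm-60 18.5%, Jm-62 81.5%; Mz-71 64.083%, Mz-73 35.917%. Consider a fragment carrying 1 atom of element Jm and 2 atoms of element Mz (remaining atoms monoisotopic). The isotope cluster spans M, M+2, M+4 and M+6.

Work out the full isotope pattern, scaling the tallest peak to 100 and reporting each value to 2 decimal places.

18.10 : 100.00 : 95.04 : 25.04

Element Jm pattern (n=1): 0.1850 : 0.8150
Element Mz pattern (n=2): 0.41066309 : 0.46033382 : 0.12900309
Convolve the two distributions (both contribute in 2-u steps):
  M: 0.1850×0.41066309 = 0.075973
  M+2: 0.1850×0.46033382 + 0.8150×0.41066309 = 0.419852
  M+4: 0.1850×0.12900309 + 0.8150×0.46033382 = 0.399038
  M+6: 0.8150×0.12900309 = 0.105138
Scale to base peak (0.419852) = 100: 18.10 : 100.00 : 95.04 : 25.04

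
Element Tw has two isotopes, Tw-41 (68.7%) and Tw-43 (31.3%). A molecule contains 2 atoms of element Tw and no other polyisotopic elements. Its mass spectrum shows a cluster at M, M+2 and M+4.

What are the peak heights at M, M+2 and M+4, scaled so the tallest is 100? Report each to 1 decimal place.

Each Tw atom is independently Tw-41 (p = 0.687) or Tw-43 (q = 0.313); the cluster is the binomial expansion (p + q)^2.
P(M) = 0.687^2 = 0.471969
P(M+2) = 2 × 0.687^1 × 0.313^1 = 0.430062
P(M+4) = 0.313^2 = 0.097969
The M peak is largest (0.471969); scaling to 100 gives 100.0 : 91.1 : 20.8.

100.0 : 91.1 : 20.8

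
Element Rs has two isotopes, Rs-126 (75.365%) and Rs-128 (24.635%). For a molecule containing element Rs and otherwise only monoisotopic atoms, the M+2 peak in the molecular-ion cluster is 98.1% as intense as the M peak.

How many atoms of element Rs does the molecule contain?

For n independent Rs atoms, I(M+2)/I(M) = n · (abundance Rs-128) / (abundance Rs-126) = n · 0.24635/0.75365.
n = 0.981 × 0.75365/0.24635 = 3.00 ≈ 3

3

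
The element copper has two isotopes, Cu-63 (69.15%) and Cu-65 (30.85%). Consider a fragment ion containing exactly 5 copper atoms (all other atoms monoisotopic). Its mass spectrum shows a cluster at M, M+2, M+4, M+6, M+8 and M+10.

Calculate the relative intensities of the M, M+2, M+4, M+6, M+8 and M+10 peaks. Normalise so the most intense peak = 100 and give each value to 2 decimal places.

Each Cu atom is independently Cu-63 (p = 0.6915) or Cu-65 (q = 0.3085); the cluster is the binomial expansion (p + q)^5.
P(M) = 0.6915^5 = 0.158111
P(M+2) = 5 × 0.6915^4 × 0.3085^1 = 0.352691
P(M+4) = 10 × 0.6915^3 × 0.3085^2 = 0.314693
P(M+6) = 10 × 0.6915^2 × 0.3085^3 = 0.140394
P(M+8) = 5 × 0.6915^1 × 0.3085^4 = 0.031317
P(M+10) = 0.3085^5 = 0.002794
The M+2 peak is largest (0.352691); scaling to 100 gives 44.83 : 100.00 : 89.23 : 39.81 : 8.88 : 0.79.

44.83 : 100.00 : 89.23 : 39.81 : 8.88 : 0.79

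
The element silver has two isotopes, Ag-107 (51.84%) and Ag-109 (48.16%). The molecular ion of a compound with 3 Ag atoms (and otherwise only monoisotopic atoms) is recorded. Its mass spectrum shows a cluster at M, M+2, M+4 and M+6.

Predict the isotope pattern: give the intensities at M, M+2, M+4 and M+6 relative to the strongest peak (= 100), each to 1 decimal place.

Expanding (0.5184 + 0.4816)^3:
P(M) = 0.5184^3 = 0.139314
P(M+2) = 3 × 0.5184^2 × 0.4816^1 = 0.388273
P(M+4) = 3 × 0.5184^1 × 0.4816^2 = 0.360711
P(M+6) = 0.4816^3 = 0.111702
The M+2 peak is largest (0.388273); scaling to 100 gives 35.9 : 100.0 : 92.9 : 28.8.

35.9 : 100.0 : 92.9 : 28.8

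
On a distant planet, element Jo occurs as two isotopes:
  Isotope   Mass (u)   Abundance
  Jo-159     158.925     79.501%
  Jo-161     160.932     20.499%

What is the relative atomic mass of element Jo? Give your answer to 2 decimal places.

159.34 u

The abundance-weighted mean is 0.79501 × 158.925 + 0.20499 × 160.932
= 126.3470 + 32.9895 = 159.3365 u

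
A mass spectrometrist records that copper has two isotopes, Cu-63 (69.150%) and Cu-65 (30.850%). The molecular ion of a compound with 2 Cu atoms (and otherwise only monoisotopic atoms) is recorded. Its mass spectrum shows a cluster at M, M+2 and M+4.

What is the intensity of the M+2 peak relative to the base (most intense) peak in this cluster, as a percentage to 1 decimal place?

(0.69150 + 0.30850)^2 gives M 0.4782, M+2 0.4267, M+4 0.0952; the largest is M.
P(M) = C(2,0) × 0.69150^2 × 0.30850^0 = 1 × 0.47817225 × 1.0000 = 0.478172 (base)
P(M+2) = C(2,1) × 0.69150^1 × 0.30850^1 = 2 × 0.6915 × 0.3085 = 0.426656
Relative intensity = 0.426656 / 0.478172 × 100 = 89.2

89.2%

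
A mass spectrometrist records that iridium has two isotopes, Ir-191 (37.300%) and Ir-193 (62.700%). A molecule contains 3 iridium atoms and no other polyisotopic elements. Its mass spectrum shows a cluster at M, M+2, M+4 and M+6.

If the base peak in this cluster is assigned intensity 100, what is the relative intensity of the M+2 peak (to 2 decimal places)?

Binomial terms of (0.37300 + 0.62700)^3: M 0.0519, M+2 0.2617, M+4 0.4399, M+6 0.2465 → M+4 is the base peak.
P(M+4) = C(3,2) × 0.37300^1 × 0.62700^2 = 3 × 0.3730 × 0.393129 = 0.439911 (base)
P(M+2) = C(3,1) × 0.37300^2 × 0.62700^1 = 3 × 0.139129 × 0.6270 = 0.261702
Relative intensity = 0.261702 / 0.439911 × 100 = 59.49

59.49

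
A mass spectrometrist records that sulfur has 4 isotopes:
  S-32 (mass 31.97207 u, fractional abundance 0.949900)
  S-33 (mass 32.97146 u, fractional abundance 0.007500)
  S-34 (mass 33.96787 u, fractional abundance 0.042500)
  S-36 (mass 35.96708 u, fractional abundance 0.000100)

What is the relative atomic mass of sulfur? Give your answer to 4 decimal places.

Weight each isotope mass by its fractional abundance: 0.949900 × 31.97207 + 0.007500 × 32.97146 + 0.042500 × 33.96787 + 0.000100 × 35.96708
= 30.370269 + 0.247286 + 1.443634 + 0.003597 = 32.064786 u

32.0648 u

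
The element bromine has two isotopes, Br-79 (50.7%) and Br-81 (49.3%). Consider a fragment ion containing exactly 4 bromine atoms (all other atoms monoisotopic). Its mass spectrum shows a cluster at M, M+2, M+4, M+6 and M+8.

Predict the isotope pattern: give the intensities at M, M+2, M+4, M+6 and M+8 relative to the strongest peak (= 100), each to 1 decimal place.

Each Br atom is independently Br-79 (p = 0.507) or Br-81 (q = 0.493); the cluster is the binomial expansion (p + q)^4.
P(M) = 0.507^4 = 0.066074
P(M+2) = 4 × 0.507^3 × 0.493^1 = 0.256999
P(M+4) = 6 × 0.507^2 × 0.493^2 = 0.374853
P(M+6) = 4 × 0.507^1 × 0.493^3 = 0.243001
P(M+8) = 0.493^4 = 0.059073
The M+4 peak is largest (0.374853); scaling to 100 gives 17.6 : 68.6 : 100.0 : 64.8 : 15.8.

17.6 : 68.6 : 100.0 : 64.8 : 15.8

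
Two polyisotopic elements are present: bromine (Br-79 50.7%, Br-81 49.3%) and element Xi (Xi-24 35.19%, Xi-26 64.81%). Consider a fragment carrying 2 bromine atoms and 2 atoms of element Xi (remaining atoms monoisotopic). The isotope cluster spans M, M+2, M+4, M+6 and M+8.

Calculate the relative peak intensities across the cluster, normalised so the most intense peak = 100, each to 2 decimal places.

8.69 : 48.94 : 100.00 : 87.64 : 27.89

Bromine pattern (n=2): 0.257049 : 0.499902 : 0.243049
Element Xi pattern (n=2): 0.12383361 : 0.45613278 : 0.42003361
Convolve the two distributions (both contribute in 2-u steps):
  M: 0.257049×0.12383361 = 0.031831
  M+2: 0.257049×0.45613278 + 0.499902×0.12383361 = 0.179153
  M+4: 0.257049×0.42003361 + 0.499902×0.45613278 + 0.243049×0.12383361 = 0.366089
  M+6: 0.499902×0.42003361 + 0.243049×0.45613278 = 0.320838
  M+8: 0.243049×0.42003361 = 0.102089
Scale to base peak (0.366089) = 100: 8.69 : 48.94 : 100.00 : 87.64 : 27.89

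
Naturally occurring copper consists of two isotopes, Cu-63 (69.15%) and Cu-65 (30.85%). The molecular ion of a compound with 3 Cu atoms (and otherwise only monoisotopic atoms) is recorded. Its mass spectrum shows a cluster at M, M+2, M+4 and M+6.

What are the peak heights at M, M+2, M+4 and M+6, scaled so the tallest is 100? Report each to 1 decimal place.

74.7 : 100.0 : 44.6 : 6.6

Each Cu atom is independently Cu-63 (p = 0.6915) or Cu-65 (q = 0.3085); the cluster is the binomial expansion (p + q)^3.
P(M) = 0.6915^3 = 0.330656
P(M+2) = 3 × 0.6915^2 × 0.3085^1 = 0.442548
P(M+4) = 3 × 0.6915^1 × 0.3085^2 = 0.197435
P(M+6) = 0.3085^3 = 0.029361
The M+2 peak is largest (0.442548); scaling to 100 gives 74.7 : 100.0 : 44.6 : 6.6.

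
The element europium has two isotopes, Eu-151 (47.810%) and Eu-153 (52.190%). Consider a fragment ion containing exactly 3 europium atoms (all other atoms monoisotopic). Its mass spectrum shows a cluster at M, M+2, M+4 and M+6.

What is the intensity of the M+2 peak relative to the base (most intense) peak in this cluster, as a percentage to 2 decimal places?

91.61%

Binomial terms of (0.47810 + 0.52190)^3: M 0.1093, M+2 0.3579, M+4 0.3907, M+6 0.1422 → M+4 is the base peak.
P(M+4) = C(3,2) × 0.47810^1 × 0.52190^2 = 3 × 0.4781 × 0.27237961 = 0.390674 (base)
P(M+2) = C(3,1) × 0.47810^2 × 0.52190^1 = 3 × 0.22857961 × 0.5219 = 0.357887
Relative intensity = 0.357887 / 0.390674 × 100 = 91.61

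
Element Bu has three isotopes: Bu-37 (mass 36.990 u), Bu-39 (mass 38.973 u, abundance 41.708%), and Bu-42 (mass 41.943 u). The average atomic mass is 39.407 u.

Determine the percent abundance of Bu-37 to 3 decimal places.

Let x and y be the fractions of Bu-37 and Bu-42. Then x + y = 1 − 0.41708 = 0.58292 and 36.990x + 41.943y = 39.407 − 0.41708×38.973 = 23.15214116.
Substituting: 36.990x + 41.943(0.58292 − x) = 23.15214116
(36.990 − 41.943)x = -1.2972724  ⇒  x = 0.26192, y = 0.32100
Bu-37: 26.192%, Bu-42: 32.100%.

26.192%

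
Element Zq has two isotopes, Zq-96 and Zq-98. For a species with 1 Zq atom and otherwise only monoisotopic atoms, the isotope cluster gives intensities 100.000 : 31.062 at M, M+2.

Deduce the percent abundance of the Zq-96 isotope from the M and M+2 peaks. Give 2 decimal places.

76.30%

Let p = fractional abundance of Zq-96. I(M+2)/I(M) = [C(1,1)·p^0·(1−p)] / p^1 = 1·(1−p)/p = 31.062/100.000 = 0.3106
(1−p)/p = 0.3106/1 = 0.3106  ⇒  p = 1/(1 + 0.3106) = 0.7630
Zq-96: 76.30%, Zq-98: 23.70%.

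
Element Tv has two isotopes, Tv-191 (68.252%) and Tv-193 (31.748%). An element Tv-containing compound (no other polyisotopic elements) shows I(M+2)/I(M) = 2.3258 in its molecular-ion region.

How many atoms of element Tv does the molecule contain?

With n Tv atoms, P(M+2)/P(M) = C(n,1)·p^(n−1)q / p^n = n·q/p = n · 0.31748/0.68252.
n = 2.3258 × 0.68252/0.31748 = 5.00 ≈ 5

5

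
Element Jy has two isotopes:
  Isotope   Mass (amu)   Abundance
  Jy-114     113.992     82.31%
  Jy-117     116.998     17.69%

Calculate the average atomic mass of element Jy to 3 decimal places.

114.524 amu

Average mass = Σ (abundance × isotope mass) = 0.8231 × 113.992 + 0.1769 × 116.998
= 93.8268 + 20.6969 = 114.5237 amu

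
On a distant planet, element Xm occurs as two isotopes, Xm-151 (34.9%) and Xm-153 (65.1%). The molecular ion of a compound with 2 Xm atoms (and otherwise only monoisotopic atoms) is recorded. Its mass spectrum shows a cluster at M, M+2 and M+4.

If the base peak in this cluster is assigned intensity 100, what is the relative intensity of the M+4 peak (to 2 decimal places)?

Binomial terms of (0.349 + 0.651)^2: M 0.1218, M+2 0.4544, M+4 0.4238 → M+2 is the base peak.
P(M+2) = C(2,1) × 0.349^1 × 0.651^1 = 2 × 0.3490 × 0.6510 = 0.454398 (base)
P(M+4) = C(2,2) × 0.349^0 × 0.651^2 = 1 × 1.0000 × 0.423801 = 0.423801
Relative intensity = 0.423801 / 0.454398 × 100 = 93.27

93.27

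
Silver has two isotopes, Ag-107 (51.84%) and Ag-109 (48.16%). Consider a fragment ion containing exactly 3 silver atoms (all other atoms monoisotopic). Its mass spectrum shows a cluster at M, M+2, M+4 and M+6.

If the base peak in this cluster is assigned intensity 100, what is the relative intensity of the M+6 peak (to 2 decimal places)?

Term probabilities: M 0.1393, M+2 0.3883, M+4 0.3607, M+6 0.1117. Base peak = M+2.
P(M+2) = C(3,1) × 0.5184^2 × 0.4816^1 = 3 × 0.26873856 × 0.4816 = 0.388273 (base)
P(M+6) = C(3,3) × 0.5184^0 × 0.4816^3 = 1 × 1.0000 × 0.11170161 = 0.111702
Relative intensity = 0.111702 / 0.388273 × 100 = 28.77

28.77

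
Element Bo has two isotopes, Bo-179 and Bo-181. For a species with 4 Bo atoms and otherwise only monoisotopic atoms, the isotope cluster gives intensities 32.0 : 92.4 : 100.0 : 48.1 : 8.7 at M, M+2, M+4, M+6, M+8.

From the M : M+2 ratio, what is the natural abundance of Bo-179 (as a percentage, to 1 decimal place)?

If p is the fraction of Bo that is Bo-179, then I(M+2)/I(M) = [C(4,1)·p^3·(1−p)] / p^4 = 4·(1−p)/p = 92.4/32.0 = 2.8875
(1−p)/p = 2.8875/4 = 0.7219  ⇒  p = 1/(1 + 0.7219) = 0.5808
Bo-179: 58.1%, Bo-181: 41.9%.

58.1%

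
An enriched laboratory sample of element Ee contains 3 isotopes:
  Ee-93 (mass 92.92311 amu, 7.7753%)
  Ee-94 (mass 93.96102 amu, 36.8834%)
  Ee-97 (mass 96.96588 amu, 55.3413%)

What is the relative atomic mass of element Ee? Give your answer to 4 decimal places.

Ar = Σ fᵢ·mᵢ = 0.077753 × 92.92311 + 0.368834 × 93.96102 + 0.553413 × 96.96588
= 7.225051 + 34.656019 + 53.662179 = 95.543249 amu

95.5432 amu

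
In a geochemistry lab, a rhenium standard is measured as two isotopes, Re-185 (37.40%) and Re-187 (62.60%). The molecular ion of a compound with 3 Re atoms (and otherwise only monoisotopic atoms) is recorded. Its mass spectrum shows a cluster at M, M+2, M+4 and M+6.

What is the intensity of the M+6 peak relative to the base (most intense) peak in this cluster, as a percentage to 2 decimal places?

55.79%

Binomial terms of (0.3740 + 0.6260)^3: M 0.0523, M+2 0.2627, M+4 0.4397, M+6 0.2453 → M+4 is the base peak.
P(M+4) = C(3,2) × 0.3740^1 × 0.6260^2 = 3 × 0.3740 × 0.391876 = 0.439685 (base)
P(M+6) = C(3,3) × 0.3740^0 × 0.6260^3 = 1 × 1.0000 × 0.24531438 = 0.245314
Relative intensity = 0.245314 / 0.439685 × 100 = 55.79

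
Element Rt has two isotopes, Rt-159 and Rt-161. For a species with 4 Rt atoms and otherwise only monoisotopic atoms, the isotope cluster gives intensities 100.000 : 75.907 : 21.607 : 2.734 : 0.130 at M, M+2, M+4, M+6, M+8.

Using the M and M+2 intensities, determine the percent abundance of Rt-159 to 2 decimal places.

84.05%

Let p = fractional abundance of Rt-159. I(M+2)/I(M) = [C(4,1)·p^3·(1−p)] / p^4 = 4·(1−p)/p = 75.907/100.000 = 0.7591
(1−p)/p = 0.7591/4 = 0.1898  ⇒  p = 1/(1 + 0.1898) = 0.8405
Rt-159: 84.05%, Rt-161: 15.95%.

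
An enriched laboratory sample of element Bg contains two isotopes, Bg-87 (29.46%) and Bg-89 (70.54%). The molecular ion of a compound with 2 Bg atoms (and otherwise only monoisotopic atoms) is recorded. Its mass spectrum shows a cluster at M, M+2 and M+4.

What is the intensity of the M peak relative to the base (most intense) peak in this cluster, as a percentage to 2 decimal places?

Binomial terms of (0.2946 + 0.7054)^2: M 0.0868, M+2 0.4156, M+4 0.4976 → M+4 is the base peak.
P(M+4) = C(2,2) × 0.2946^0 × 0.7054^2 = 1 × 1.0000 × 0.49758916 = 0.497589 (base)
P(M) = C(2,0) × 0.2946^2 × 0.7054^0 = 1 × 0.08678916 × 1.0000 = 0.086789
Relative intensity = 0.086789 / 0.497589 × 100 = 17.44

17.44%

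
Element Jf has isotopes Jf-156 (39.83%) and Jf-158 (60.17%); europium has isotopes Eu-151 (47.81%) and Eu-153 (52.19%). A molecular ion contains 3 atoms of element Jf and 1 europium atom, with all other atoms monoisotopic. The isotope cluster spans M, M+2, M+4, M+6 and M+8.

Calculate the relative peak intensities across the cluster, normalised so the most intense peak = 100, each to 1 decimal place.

8.5 : 47.7 : 100.0 : 92.6 : 31.9

Element Jf pattern (n=3): 0.06318746 : 0.28636628 : 0.43260505 : 0.21784121
Europium pattern (n=1): 0.4781 : 0.5219
Convolve the two distributions (both contribute in 2-u steps):
  M: 0.06318746×0.4781 = 0.030210
  M+2: 0.06318746×0.5219 + 0.28636628×0.4781 = 0.169889
  M+4: 0.28636628×0.5219 + 0.43260505×0.4781 = 0.356283
  M+6: 0.43260505×0.5219 + 0.21784121×0.4781 = 0.329926
  M+8: 0.21784121×0.5219 = 0.113691
Scale to base peak (0.356283) = 100: 8.5 : 47.7 : 100.0 : 92.6 : 31.9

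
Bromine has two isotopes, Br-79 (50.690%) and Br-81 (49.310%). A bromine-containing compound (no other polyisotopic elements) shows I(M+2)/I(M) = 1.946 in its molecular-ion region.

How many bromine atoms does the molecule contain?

The M+2/M ratio from n Br atoms is n · q/p = n · 0.49310/0.50690.
n = 1.946 × 0.50690/0.49310 = 2.00 ≈ 2

2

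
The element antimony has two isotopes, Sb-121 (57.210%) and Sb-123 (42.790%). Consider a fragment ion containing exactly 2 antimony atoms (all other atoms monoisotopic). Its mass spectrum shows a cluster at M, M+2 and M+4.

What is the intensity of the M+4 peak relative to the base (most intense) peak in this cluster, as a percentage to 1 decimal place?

Binomial terms of (0.57210 + 0.42790)^2: M 0.3273, M+2 0.4896, M+4 0.1831 → M+2 is the base peak.
P(M+2) = C(2,1) × 0.57210^1 × 0.42790^1 = 2 × 0.5721 × 0.4279 = 0.489603 (base)
P(M+4) = C(2,2) × 0.57210^0 × 0.42790^2 = 1 × 1.0000 × 0.18309841 = 0.183098
Relative intensity = 0.183098 / 0.489603 × 100 = 37.4

37.4%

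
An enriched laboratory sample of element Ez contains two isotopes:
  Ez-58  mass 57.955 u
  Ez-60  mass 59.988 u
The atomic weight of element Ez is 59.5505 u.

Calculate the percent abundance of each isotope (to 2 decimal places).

Let x be the fractional abundance of Ez-58; then Ez-60 has abundance 1 − x.
57.955·x + 59.988·(1 − x) = 59.5505
(57.955 − 59.988)·x = 59.5505 − 59.988
x = -0.4375 / -2.033 = 0.21520 → 21.52% Ez-58, 78.48% Ez-60.

Ez-58: 21.52%, Ez-60: 78.48%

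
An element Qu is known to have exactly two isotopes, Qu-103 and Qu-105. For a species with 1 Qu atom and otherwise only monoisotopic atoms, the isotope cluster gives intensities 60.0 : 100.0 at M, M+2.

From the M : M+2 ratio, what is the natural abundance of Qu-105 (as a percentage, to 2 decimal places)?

Write p for the Qu-103 fraction. I(M+2)/I(M) = [C(1,1)·p^0·(1−p)] / p^1 = 1·(1−p)/p = 100.0/60.0 = 1.6667
(1−p)/p = 1.6667/1 = 1.6667  ⇒  p = 1/(1 + 1.6667) = 0.3750
Qu-103: 37.50%, Qu-105: 62.50%.

62.50%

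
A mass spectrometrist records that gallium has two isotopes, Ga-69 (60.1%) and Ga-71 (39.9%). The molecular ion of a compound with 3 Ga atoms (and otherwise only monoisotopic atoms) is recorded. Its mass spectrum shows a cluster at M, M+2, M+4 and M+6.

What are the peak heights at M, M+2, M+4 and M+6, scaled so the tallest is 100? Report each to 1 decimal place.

50.2 : 100.0 : 66.4 : 14.7

Expanding (0.601 + 0.399)^3:
P(M) = 0.601^3 = 0.217082
P(M+2) = 3 × 0.601^2 × 0.399^1 = 0.432358
P(M+4) = 3 × 0.601^1 × 0.399^2 = 0.287039
P(M+6) = 0.399^3 = 0.063521
The M+2 peak is largest (0.432358); scaling to 100 gives 50.2 : 100.0 : 66.4 : 14.7.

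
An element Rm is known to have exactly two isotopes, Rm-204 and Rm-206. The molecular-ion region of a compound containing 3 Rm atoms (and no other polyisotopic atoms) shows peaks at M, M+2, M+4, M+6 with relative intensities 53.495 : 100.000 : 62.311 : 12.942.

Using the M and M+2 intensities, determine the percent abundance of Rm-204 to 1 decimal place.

Write p for the Rm-204 fraction. I(M+2)/I(M) = [C(3,1)·p^2·(1−p)] / p^3 = 3·(1−p)/p = 100.000/53.495 = 1.8693
(1−p)/p = 1.8693/3 = 0.6231  ⇒  p = 1/(1 + 0.6231) = 0.6161
Rm-204: 61.6%, Rm-206: 38.4%.

61.6%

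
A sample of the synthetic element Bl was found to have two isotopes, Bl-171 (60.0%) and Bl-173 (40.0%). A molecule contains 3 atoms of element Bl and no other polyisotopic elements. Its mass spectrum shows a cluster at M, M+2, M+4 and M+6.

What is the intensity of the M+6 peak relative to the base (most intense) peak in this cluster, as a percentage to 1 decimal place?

14.8%

(0.600 + 0.400)^3 gives M 0.2160, M+2 0.4320, M+4 0.2880, M+6 0.0640; the largest is M+2.
P(M+2) = C(3,1) × 0.600^2 × 0.400^1 = 3 × 0.3600 × 0.4000 = 0.432000 (base)
P(M+6) = C(3,3) × 0.600^0 × 0.400^3 = 1 × 1.0000 × 0.0640 = 0.064000
Relative intensity = 0.064000 / 0.432000 × 100 = 14.8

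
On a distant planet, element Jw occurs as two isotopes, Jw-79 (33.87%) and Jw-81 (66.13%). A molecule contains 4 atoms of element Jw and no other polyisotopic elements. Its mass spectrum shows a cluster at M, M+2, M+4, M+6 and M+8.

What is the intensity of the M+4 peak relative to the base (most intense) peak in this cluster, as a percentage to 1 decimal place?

Binomial terms of (0.3387 + 0.6613)^4: M 0.0132, M+2 0.1028, M+4 0.3010, M+6 0.3918, M+8 0.1912 → M+6 is the base peak.
P(M+6) = C(4,3) × 0.3387^1 × 0.6613^3 = 4 × 0.3387 × 0.28919819 = 0.391806 (base)
P(M+4) = C(4,2) × 0.3387^2 × 0.6613^2 = 6 × 0.11471769 × 0.43731769 = 0.301008
Relative intensity = 0.301008 / 0.391806 × 100 = 76.8

76.8%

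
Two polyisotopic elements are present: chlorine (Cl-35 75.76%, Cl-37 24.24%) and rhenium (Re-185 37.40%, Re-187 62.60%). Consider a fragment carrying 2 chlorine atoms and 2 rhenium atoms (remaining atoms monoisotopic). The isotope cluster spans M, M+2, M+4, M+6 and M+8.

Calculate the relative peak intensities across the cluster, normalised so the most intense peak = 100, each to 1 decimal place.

19.8 : 79.0 : 100.0 : 42.3 : 5.7

Chlorine pattern (n=2): 0.57395776 : 0.36728448 : 0.05875776
Rhenium pattern (n=2): 0.139876 : 0.468248 : 0.391876
Convolve the two distributions (both contribute in 2-u steps):
  M: 0.57395776×0.139876 = 0.080283
  M+2: 0.57395776×0.468248 + 0.36728448×0.139876 = 0.320129
  M+4: 0.57395776×0.391876 + 0.36728448×0.468248 + 0.05875776×0.139876 = 0.405119
  M+6: 0.36728448×0.391876 + 0.05875776×0.468248 = 0.171443
  M+8: 0.05875776×0.391876 = 0.023026
Scale to base peak (0.405119) = 100: 19.8 : 79.0 : 100.0 : 42.3 : 5.7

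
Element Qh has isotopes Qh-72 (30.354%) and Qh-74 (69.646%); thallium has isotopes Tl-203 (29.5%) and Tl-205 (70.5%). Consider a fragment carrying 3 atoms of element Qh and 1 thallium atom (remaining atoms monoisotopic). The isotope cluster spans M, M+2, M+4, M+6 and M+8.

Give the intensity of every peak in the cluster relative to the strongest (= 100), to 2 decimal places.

Element Qh pattern (n=3): 0.02796712 : 0.19250823 : 0.44170218 : 0.33782247
Thallium pattern (n=1): 0.2950 : 0.7050
Convolve the two distributions (both contribute in 2-u steps):
  M: 0.02796712×0.2950 = 0.008250
  M+2: 0.02796712×0.7050 + 0.19250823×0.2950 = 0.076507
  M+4: 0.19250823×0.7050 + 0.44170218×0.2950 = 0.266020
  M+6: 0.44170218×0.7050 + 0.33782247×0.2950 = 0.411058
  M+8: 0.33782247×0.7050 = 0.238165
Scale to base peak (0.411058) = 100: 2.01 : 18.61 : 64.72 : 100.00 : 57.94

2.01 : 18.61 : 64.72 : 100.00 : 57.94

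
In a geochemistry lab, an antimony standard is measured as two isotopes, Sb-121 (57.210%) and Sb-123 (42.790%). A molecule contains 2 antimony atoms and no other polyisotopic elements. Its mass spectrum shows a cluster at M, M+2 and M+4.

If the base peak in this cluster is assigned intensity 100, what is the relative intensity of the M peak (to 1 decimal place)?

66.8

Term probabilities: M 0.3273, M+2 0.4896, M+4 0.1831. Base peak = M+2.
P(M+2) = C(2,1) × 0.57210^1 × 0.42790^1 = 2 × 0.5721 × 0.4279 = 0.489603 (base)
P(M) = C(2,0) × 0.57210^2 × 0.42790^0 = 1 × 0.32729841 × 1.0000 = 0.327298
Relative intensity = 0.327298 / 0.489603 × 100 = 66.8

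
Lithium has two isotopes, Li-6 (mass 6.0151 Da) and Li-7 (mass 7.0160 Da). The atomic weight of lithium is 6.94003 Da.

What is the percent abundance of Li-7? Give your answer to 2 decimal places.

With x = fraction of Li-6 (so Li-7 is 1 − x):
6.0151·x + 7.0160·(1 − x) = 6.94003
(6.0151 − 7.0160)·x = 6.94003 − 7.0160
x = -0.07597 / -1.0009 = 0.07590 → 7.59% Li-6, 92.41% Li-7.

92.41%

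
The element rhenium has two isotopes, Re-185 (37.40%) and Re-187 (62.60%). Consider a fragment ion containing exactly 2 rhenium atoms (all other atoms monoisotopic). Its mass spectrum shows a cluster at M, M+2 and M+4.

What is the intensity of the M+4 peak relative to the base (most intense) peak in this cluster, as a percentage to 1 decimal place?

(0.3740 + 0.6260)^2 gives M 0.1399, M+2 0.4682, M+4 0.3919; the largest is M+2.
P(M+2) = C(2,1) × 0.3740^1 × 0.6260^1 = 2 × 0.3740 × 0.6260 = 0.468248 (base)
P(M+4) = C(2,2) × 0.3740^0 × 0.6260^2 = 1 × 1.0000 × 0.391876 = 0.391876
Relative intensity = 0.391876 / 0.468248 × 100 = 83.7

83.7%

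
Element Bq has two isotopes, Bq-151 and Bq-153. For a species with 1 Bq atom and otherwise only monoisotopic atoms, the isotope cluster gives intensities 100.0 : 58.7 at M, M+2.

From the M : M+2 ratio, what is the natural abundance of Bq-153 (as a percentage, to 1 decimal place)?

Write p for the Bq-151 fraction. I(M+2)/I(M) = [C(1,1)·p^0·(1−p)] / p^1 = 1·(1−p)/p = 58.7/100.0 = 0.5870
(1−p)/p = 0.5870/1 = 0.5870  ⇒  p = 1/(1 + 0.5870) = 0.6301
Bq-151: 63.0%, Bq-153: 37.0%.

37.0%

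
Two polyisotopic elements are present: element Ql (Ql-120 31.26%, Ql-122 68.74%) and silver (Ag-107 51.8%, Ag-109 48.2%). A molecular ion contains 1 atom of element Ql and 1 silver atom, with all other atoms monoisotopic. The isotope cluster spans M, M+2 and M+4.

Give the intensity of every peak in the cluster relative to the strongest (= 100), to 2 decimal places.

Element Ql pattern (n=1): 0.3126 : 0.6874
Silver pattern (n=1): 0.5180 : 0.4820
Convolve the two distributions (both contribute in 2-u steps):
  M: 0.3126×0.5180 = 0.161927
  M+2: 0.3126×0.4820 + 0.6874×0.5180 = 0.506746
  M+4: 0.6874×0.4820 = 0.331327
Scale to base peak (0.506746) = 100: 31.95 : 100.00 : 65.38

31.95 : 100.00 : 65.38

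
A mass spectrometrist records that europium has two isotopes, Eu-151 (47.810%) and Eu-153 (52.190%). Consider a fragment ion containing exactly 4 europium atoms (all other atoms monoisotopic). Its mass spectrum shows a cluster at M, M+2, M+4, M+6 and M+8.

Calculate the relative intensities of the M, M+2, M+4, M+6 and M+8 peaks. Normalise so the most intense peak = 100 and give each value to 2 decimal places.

The 4 Eu atoms are independent, so intensities follow the terms of (0.47810 + 0.52190)^4.
P(M) = 0.47810^4 = 0.052249
P(M+2) = 4 × 0.47810^3 × 0.52190^1 = 0.228141
P(M+4) = 6 × 0.47810^2 × 0.52190^2 = 0.373563
P(M+6) = 4 × 0.47810^1 × 0.52190^3 = 0.271857
P(M+8) = 0.52190^4 = 0.074191
The M+4 peak is largest (0.373563); scaling to 100 gives 13.99 : 61.07 : 100.00 : 72.77 : 19.86.

13.99 : 61.07 : 100.00 : 72.77 : 19.86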